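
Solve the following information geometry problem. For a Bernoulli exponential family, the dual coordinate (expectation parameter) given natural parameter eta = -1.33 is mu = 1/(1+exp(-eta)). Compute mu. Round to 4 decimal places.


Dual coordinate (expectation parameter) for Bernoulli:
mu = 1/(1+exp(-eta)).
eta = -1.33.
exp(-eta) = exp(1.33) = 3.781043.
mu = 1/(1+3.781043) = 0.2092

0.2092


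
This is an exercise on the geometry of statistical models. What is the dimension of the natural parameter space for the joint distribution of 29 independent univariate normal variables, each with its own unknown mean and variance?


Exponential family dimension calculation:
Each univariate normal has two natural parameters (mu/sigma^2 and -1/(2 sigma^2)).
With 29 independent components, dim = 2 * 29 = 58.

58


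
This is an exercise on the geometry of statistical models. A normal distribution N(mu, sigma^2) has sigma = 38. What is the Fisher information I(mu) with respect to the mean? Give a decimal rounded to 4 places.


The Fisher information for the mean of a normal distribution is I(mu) = 1/sigma^2.
sigma = 38, so sigma^2 = 1444.
I(mu) = 1/1444 = 0.0007

0.0007


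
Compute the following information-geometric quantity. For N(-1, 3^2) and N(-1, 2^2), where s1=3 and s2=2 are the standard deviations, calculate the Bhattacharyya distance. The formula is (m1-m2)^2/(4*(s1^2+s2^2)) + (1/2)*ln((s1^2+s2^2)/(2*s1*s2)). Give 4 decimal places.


Bhattacharyya distance between two Gaussians:
DB = (m1-m2)^2/(4*(s1^2+s2^2)) + (1/2)*ln((s1^2+s2^2)/(2*s1*s2)).
(m1-m2)^2 = (0)^2 = 0.
s1^2+s2^2 = 9 + 4 = 13.
term1 = 0/52 = 0.0.
term2 = 0.5*ln(13/12.0) = 0.040021.
DB = 0.0 + 0.040021 = 0.0400

0.0400


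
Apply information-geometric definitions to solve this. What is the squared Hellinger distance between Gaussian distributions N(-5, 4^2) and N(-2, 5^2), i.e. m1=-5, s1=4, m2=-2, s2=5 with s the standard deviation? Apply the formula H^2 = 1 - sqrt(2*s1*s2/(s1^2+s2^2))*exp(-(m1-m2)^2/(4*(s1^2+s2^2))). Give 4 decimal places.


Squared Hellinger distance for Gaussians:
H^2 = 1 - sqrt(2*s1*s2/(s1^2+s2^2)) * exp(-(m1-m2)^2/(4*(s1^2+s2^2))).
s1^2 = 16, s2^2 = 25, s1^2+s2^2 = 41.
sqrt(2*4*5/(41)) = 0.98773.
(m1-m2)^2 = (-3)^2 = 9.
exp(-9/(4*41)) = exp(-0.054878) = 0.946601.
H^2 = 1 - 0.98773*0.946601 = 0.0650

0.0650


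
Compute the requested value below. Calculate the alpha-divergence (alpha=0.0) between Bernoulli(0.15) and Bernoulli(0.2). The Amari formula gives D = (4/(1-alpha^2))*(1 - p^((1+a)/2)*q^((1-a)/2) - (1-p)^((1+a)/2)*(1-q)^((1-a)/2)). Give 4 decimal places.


Amari alpha-divergence:
D = (4/(1-alpha^2))*(1 - p^((1+a)/2)*q^((1-a)/2) - (1-p)^((1+a)/2)*(1-q)^((1-a)/2)).
alpha = 0.0, p = 0.15, q = 0.2.
e1 = (1+alpha)/2 = 0.5, e2 = (1-alpha)/2 = 0.5.
t1 = p^e1 * q^e2 = 0.15^0.5 * 0.2^0.5 = 0.173205.
t2 = (1-p)^e1 * (1-q)^e2 = 0.85^0.5 * 0.8^0.5 = 0.824621.
4/(1-alpha^2) = 4.0.
D = 4.0*(1 - 0.173205 - 0.824621) = 0.0087

0.0087


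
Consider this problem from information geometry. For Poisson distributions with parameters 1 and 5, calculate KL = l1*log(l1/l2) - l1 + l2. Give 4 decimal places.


KL divergence for Poisson:
KL = l1*log(l1/l2) - l1 + l2.
l1 = 1, l2 = 5.
log(1/5) = -1.609438.
l1*log(l1/l2) = 1 * -1.609438 = -1.609438.
KL = -1.609438 - 1 + 5 = 2.3906

2.3906


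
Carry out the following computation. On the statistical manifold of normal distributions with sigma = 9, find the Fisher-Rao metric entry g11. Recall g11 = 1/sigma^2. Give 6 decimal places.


For the 2-parameter normal family, the Fisher metric has:
  g11 = 1/sigma^2, g22 = 2/sigma^2.
sigma = 9, sigma^2 = 81.
g11 = 0.012346

0.012346


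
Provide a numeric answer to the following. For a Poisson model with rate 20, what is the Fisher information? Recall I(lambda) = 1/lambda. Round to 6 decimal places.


Fisher information for Poisson: I(lambda) = 1/lambda.
lambda = 20.
I(lambda) = 1/20 = 0.050000

0.050000


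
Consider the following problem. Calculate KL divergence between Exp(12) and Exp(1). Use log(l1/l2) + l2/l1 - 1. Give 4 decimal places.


KL divergence for exponential family:
KL = log(l1/l2) + l2/l1 - 1.
log(12/1) = 2.484907.
1/12 = 0.083333.
KL = 2.484907 + 0.083333 - 1 = 1.5682

1.5682


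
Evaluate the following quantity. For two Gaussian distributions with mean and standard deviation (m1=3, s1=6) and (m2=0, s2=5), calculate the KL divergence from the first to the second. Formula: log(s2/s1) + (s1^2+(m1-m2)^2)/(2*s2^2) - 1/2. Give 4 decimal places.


KL divergence between normal distributions:
KL = log(s2/s1) + (s1^2 + (m1-m2)^2)/(2*s2^2) - 1/2.
log(5/6) = -0.182322.
(6^2 + (3-0)^2)/(2*5^2) = (36 + 9)/50 = 0.9.
KL = -0.182322 + 0.9 - 0.5 = 0.2177

0.2177


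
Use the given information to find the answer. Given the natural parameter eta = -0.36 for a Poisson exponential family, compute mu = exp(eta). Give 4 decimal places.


Expectation parameter for Poisson exponential family:
mu = exp(eta).
eta = -0.36.
mu = exp(-0.36) = 0.6977

0.6977


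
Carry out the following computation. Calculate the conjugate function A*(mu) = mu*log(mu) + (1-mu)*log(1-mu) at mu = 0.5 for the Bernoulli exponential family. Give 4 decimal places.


Legendre transform for Bernoulli:
A*(mu) = mu*log(mu) + (1-mu)*log(1-mu).
mu = 0.5, 1-mu = 0.5.
mu*log(mu) = 0.5*log(0.5) = -0.346574.
(1-mu)*log(1-mu) = 0.5*log(0.5) = -0.346574.
A* = -0.346574 + -0.346574 = -0.6931

-0.6931


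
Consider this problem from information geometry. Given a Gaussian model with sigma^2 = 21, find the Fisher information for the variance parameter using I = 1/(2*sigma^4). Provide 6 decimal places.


Fisher information for variance: I(sigma^2) = 1/(2*sigma^4).
sigma^2 = 21, so sigma^4 = 441.
I = 1/(2*441) = 1/882 = 0.001134

0.001134


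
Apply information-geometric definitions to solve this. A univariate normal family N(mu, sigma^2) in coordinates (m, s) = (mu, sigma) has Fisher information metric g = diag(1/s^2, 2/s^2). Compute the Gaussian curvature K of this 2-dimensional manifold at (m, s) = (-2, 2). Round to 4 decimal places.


The metric has the form g = (A dm^2 + B ds^2)/s^2 with A = 1, B = 2.
Substitute u = sqrt(A/B)*m: g = B*(du^2 + ds^2)/s^2, i.e. B times the
Poincare upper half-plane metric, which has constant Gaussian curvature -1.
Scaling a 2D metric by a constant c divides the Gaussian curvature by c,
so K = -1/B = -1/(2) = -0.5000 everywhere (the point (m, s) = (-2, 2) is irrelevant:
the curvature is constant).
The requested Gaussian curvature is K = -0.5000.

-0.5000


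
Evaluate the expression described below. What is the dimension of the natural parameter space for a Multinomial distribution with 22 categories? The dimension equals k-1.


Exponential family dimension calculation:
For Multinomial with k=22 categories, dim = k-1 = 21.

21


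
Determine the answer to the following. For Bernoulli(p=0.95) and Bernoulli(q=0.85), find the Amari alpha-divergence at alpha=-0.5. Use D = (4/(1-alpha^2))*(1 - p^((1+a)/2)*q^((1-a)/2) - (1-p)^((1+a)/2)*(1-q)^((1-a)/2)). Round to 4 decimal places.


Amari alpha-divergence:
D = (4/(1-alpha^2))*(1 - p^((1+a)/2)*q^((1-a)/2) - (1-p)^((1+a)/2)*(1-q)^((1-a)/2)).
alpha = -0.5, p = 0.95, q = 0.85.
e1 = (1+alpha)/2 = 0.25, e2 = (1-alpha)/2 = 0.75.
t1 = p^e1 * q^e2 = 0.95^0.25 * 0.85^0.75 = 0.873967.
t2 = (1-p)^e1 * (1-q)^e2 = 0.05^0.25 * 0.15^0.75 = 0.113975.
4/(1-alpha^2) = 5.333333.
D = 5.333333*(1 - 0.873967 - 0.113975) = 0.0643

0.0643


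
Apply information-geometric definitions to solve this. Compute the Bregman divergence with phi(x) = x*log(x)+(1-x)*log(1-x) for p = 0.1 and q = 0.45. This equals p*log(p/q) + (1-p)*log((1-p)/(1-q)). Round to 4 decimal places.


Bregman divergence with negative entropy generator:
D = p*log(p/q) + (1-p)*log((1-p)/(1-q)).
p = 0.1, q = 0.45.
p*log(p/q) = 0.1*log(0.1/0.45) = -0.150408.
(1-p)*log((1-p)/(1-q)) = 0.9*log(0.9/0.55) = 0.443229.
D = -0.150408 + 0.443229 = 0.2928

0.2928


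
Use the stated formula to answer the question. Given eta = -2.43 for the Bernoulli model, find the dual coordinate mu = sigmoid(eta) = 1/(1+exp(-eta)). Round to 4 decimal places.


Dual coordinate (expectation parameter) for Bernoulli:
mu = 1/(1+exp(-eta)).
eta = -2.43.
exp(-eta) = exp(2.43) = 11.358882.
mu = 1/(1+11.358882) = 0.0809

0.0809


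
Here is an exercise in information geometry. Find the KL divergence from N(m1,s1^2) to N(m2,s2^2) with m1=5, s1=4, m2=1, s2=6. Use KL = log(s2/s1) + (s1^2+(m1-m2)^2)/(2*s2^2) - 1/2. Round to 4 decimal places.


KL divergence between normal distributions:
KL = log(s2/s1) + (s1^2 + (m1-m2)^2)/(2*s2^2) - 1/2.
log(6/4) = 0.405465.
(4^2 + (5-1)^2)/(2*6^2) = (16 + 16)/72 = 0.444444.
KL = 0.405465 + 0.444444 - 0.5 = 0.3499

0.3499


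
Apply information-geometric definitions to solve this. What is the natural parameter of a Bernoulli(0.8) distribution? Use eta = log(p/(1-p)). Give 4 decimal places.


Natural parameter for Bernoulli: eta = log(p/(1-p)).
p = 0.8, 1-p = 0.2.
p/(1-p) = 4.0.
eta = log(4.0) = 1.3863

1.3863


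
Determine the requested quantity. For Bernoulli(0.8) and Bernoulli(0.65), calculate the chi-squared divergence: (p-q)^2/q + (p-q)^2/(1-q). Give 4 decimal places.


Chi-squared divergence between Bernoulli distributions:
chi^2 = (p-q)^2/q + (p-q)^2/(1-q).
p = 0.8, q = 0.65, p-q = 0.15.
(p-q)^2 = 0.0225.
term1 = 0.0225/0.65 = 0.034615.
term2 = 0.0225/0.35 = 0.064286.
chi^2 = 0.034615 + 0.064286 = 0.0989

0.0989


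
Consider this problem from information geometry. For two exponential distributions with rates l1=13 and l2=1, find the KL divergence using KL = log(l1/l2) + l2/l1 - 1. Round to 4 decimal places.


KL divergence for exponential family:
KL = log(l1/l2) + l2/l1 - 1.
log(13/1) = 2.564949.
1/13 = 0.076923.
KL = 2.564949 + 0.076923 - 1 = 1.6419

1.6419


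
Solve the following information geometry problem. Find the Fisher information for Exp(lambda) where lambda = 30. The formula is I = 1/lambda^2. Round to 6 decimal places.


Fisher information for exponential: I(lambda) = 1/lambda^2.
lambda = 30, lambda^2 = 900.
I = 1/900 = 0.001111

0.001111


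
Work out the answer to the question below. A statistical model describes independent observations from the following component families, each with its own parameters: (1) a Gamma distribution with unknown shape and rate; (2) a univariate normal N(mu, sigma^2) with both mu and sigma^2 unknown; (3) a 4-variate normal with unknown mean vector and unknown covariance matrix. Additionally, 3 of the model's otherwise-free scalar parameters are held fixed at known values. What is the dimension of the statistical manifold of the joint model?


The dimension of a statistical manifold equals the number of free
(independent) real parameters of the model. For a product of independent
blocks the parameter counts add.
- Gamma (shape, rate): 2.
- normal (mu, sigma^2): 2.
- 4-variate normal: 4 (mean) + 4*5/2 = 10 (symmetric covariance) = 14.
Total = 2 + 2 + 14 = 18.
3 parameter(s) fixed at known values: 18 - 3 = 15.
Dimension = 15

15


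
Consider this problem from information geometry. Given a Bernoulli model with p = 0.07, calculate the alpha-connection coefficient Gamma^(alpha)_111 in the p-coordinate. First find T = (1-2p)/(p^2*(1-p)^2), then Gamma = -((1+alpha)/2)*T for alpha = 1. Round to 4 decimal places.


Skewness (Amari-Chentsov) tensor: T = (1-2p)/(p^2*(1-p)^2).
p = 0.07, 1-2p = 0.86, p^2 = 0.0049, (1-p)^2 = 0.8649.
T = 0.86/(0.0049 * 0.8649) = 202.92543.
In the p-coordinate, Gamma^(alpha) = Gamma^(0) - (alpha/2)*T with Gamma^(0) = (1/2)*g'(p) = -T/2,
so Gamma^(alpha) = -((1+alpha)/2)*T.
alpha = 1, -(1+alpha)/2 = -1.0.
Gamma = -1.0 * 202.92543 = -202.9254

-202.9254


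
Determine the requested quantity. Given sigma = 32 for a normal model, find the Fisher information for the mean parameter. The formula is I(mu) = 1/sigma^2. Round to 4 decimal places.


The Fisher information for the mean of a normal distribution is I(mu) = 1/sigma^2.
sigma = 32, so sigma^2 = 1024.
I(mu) = 1/1024 = 0.0010

0.0010


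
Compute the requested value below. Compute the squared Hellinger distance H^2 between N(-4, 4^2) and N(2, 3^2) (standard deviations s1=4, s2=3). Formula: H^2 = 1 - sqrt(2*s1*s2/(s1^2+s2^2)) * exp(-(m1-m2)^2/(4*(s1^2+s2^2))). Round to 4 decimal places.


Squared Hellinger distance for Gaussians:
H^2 = 1 - sqrt(2*s1*s2/(s1^2+s2^2)) * exp(-(m1-m2)^2/(4*(s1^2+s2^2))).
s1^2 = 16, s2^2 = 9, s1^2+s2^2 = 25.
sqrt(2*4*3/(25)) = 0.979796.
(m1-m2)^2 = (-6)^2 = 36.
exp(-36/(4*25)) = exp(-0.36) = 0.697676.
H^2 = 1 - 0.979796*0.697676 = 0.3164

0.3164


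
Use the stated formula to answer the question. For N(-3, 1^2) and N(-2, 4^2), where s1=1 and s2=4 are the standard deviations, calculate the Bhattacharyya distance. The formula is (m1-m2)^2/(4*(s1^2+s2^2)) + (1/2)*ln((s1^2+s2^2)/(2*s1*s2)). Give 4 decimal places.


Bhattacharyya distance between two Gaussians:
DB = (m1-m2)^2/(4*(s1^2+s2^2)) + (1/2)*ln((s1^2+s2^2)/(2*s1*s2)).
(m1-m2)^2 = (-1)^2 = 1.
s1^2+s2^2 = 1 + 16 = 17.
term1 = 1/68 = 0.014706.
term2 = 0.5*ln(17/8.0) = 0.376886.
DB = 0.014706 + 0.376886 = 0.3916

0.3916


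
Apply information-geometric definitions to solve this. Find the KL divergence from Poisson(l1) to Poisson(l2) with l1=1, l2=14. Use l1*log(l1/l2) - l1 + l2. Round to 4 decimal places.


KL divergence for Poisson:
KL = l1*log(l1/l2) - l1 + l2.
l1 = 1, l2 = 14.
log(1/14) = -2.639057.
l1*log(l1/l2) = 1 * -2.639057 = -2.639057.
KL = -2.639057 - 1 + 14 = 10.3609

10.3609


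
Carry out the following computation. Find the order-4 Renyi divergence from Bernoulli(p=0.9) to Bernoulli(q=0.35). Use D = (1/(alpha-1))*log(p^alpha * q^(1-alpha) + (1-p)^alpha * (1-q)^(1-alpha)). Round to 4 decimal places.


Renyi divergence of order alpha between Bernoulli distributions:
D = (1/(alpha-1))*log(p^alpha * q^(1-alpha) + (1-p)^alpha * (1-q)^(1-alpha)).
alpha = 4, p = 0.9, q = 0.35.
p^alpha * q^(1-alpha) = 0.9^4 * 0.35^-3 = 15.302624.
(1-p)^alpha * (1-q)^(1-alpha) = 0.1^4 * 0.65^-3 = 0.000364.
sum = 15.302624 + 0.000364 = 15.302988.
D = (1/3)*log(15.302988) = 0.9093

0.9093


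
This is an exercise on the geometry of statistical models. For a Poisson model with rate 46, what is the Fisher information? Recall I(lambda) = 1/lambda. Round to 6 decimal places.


Fisher information for Poisson: I(lambda) = 1/lambda.
lambda = 46.
I(lambda) = 1/46 = 0.021739

0.021739


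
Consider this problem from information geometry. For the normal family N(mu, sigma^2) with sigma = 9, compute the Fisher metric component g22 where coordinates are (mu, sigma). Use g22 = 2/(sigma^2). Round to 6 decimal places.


For the 2-parameter normal family, the Fisher metric has:
  g11 = 1/sigma^2, g22 = 2/sigma^2.
sigma = 9, sigma^2 = 81.
g22 = 0.024691

0.024691


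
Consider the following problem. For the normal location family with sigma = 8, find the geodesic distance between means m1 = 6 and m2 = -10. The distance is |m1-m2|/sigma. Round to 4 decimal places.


On the fixed-variance normal subfamily, geodesic distance = |m1-m2|/sigma.
|6 - -10| = 16.
sigma = 8.
d = 16/8 = 2.0000

2.0000


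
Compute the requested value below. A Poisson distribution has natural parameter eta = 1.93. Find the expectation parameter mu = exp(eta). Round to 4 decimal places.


Expectation parameter for Poisson exponential family:
mu = exp(eta).
eta = 1.93.
mu = exp(1.93) = 6.8895

6.8895


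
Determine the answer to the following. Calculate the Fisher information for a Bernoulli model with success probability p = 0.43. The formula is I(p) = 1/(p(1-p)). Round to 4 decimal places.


For Bernoulli(p), Fisher information is I(p) = 1/(p*(1-p)).
p = 0.43, 1-p = 0.57.
p*(1-p) = 0.2451.
I(p) = 1/0.2451 = 4.0800

4.0800


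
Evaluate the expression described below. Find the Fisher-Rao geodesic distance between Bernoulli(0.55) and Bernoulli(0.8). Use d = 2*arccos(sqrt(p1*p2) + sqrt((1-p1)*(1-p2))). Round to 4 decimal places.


Geodesic distance on Bernoulli manifold:
d(p1,p2) = 2*arccos(sqrt(p1*p2) + sqrt((1-p1)*(1-p2))).
sqrt(p1*p2) = sqrt(0.55*0.8) = 0.663325.
sqrt((1-p1)*(1-p2)) = sqrt(0.45*0.2) = 0.3.
arg = 0.663325 + 0.3 = 0.963325.
d = 2*arccos(0.963325) = 0.5433

0.5433


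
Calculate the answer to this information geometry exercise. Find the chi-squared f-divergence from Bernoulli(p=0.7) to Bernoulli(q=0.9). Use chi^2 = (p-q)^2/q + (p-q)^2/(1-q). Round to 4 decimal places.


Chi-squared divergence between Bernoulli distributions:
chi^2 = (p-q)^2/q + (p-q)^2/(1-q).
p = 0.7, q = 0.9, p-q = -0.2.
(p-q)^2 = 0.04.
term1 = 0.04/0.9 = 0.044444.
term2 = 0.04/0.1 = 0.4.
chi^2 = 0.044444 + 0.4 = 0.4444

0.4444


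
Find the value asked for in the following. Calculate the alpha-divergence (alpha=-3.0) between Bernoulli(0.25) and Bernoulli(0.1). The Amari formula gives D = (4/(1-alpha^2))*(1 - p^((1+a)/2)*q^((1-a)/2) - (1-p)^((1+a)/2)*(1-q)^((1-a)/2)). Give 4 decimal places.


Amari alpha-divergence:
D = (4/(1-alpha^2))*(1 - p^((1+a)/2)*q^((1-a)/2) - (1-p)^((1+a)/2)*(1-q)^((1-a)/2)).
alpha = -3.0, p = 0.25, q = 0.1.
e1 = (1+alpha)/2 = -1.0, e2 = (1-alpha)/2 = 2.0.
t1 = p^e1 * q^e2 = 0.25^-1.0 * 0.1^2.0 = 0.04.
t2 = (1-p)^e1 * (1-q)^e2 = 0.75^-1.0 * 0.9^2.0 = 1.08.
4/(1-alpha^2) = -0.5.
D = -0.5*(1 - 0.04 - 1.08) = 0.0600

0.0600


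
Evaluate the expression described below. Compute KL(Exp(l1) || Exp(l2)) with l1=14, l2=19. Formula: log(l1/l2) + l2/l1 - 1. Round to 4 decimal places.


KL divergence for exponential family:
KL = log(l1/l2) + l2/l1 - 1.
log(14/19) = -0.305382.
19/14 = 1.357143.
KL = -0.305382 + 1.357143 - 1 = 0.0518

0.0518


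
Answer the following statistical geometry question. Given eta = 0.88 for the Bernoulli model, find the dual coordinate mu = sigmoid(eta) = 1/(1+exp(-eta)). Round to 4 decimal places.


Dual coordinate (expectation parameter) for Bernoulli:
mu = 1/(1+exp(-eta)).
eta = 0.88.
exp(-eta) = exp(-0.88) = 0.414783.
mu = 1/(1+0.414783) = 0.7068

0.7068


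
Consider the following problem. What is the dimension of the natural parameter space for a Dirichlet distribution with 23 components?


Exponential family dimension calculation:
Dirichlet with 23 components has 23 natural parameters.

23


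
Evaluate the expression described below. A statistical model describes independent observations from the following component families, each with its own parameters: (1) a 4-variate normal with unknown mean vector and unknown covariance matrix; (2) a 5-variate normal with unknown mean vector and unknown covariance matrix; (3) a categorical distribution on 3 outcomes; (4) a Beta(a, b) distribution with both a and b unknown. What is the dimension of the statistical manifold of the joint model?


The dimension of a statistical manifold equals the number of free
(independent) real parameters of the model. For a product of independent
blocks the parameter counts add.
- 4-variate normal: 4 (mean) + 4*5/2 = 10 (symmetric covariance) = 14.
- 5-variate normal: 5 (mean) + 5*6/2 = 15 (symmetric covariance) = 20.
- categorical on 3 outcomes (probabilities sum to 1): 3-1 = 2.
- Beta (a, b): 2.
Total = 14 + 20 + 2 + 2 = 38.
Dimension = 38

38


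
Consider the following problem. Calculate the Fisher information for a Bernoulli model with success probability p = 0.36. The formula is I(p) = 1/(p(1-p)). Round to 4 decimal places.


For Bernoulli(p), Fisher information is I(p) = 1/(p*(1-p)).
p = 0.36, 1-p = 0.64.
p*(1-p) = 0.2304.
I(p) = 1/0.2304 = 4.3403

4.3403


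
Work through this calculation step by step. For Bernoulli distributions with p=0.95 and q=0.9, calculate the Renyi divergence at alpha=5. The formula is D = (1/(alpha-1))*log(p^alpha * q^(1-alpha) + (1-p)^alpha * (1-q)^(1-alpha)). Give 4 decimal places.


Renyi divergence of order alpha between Bernoulli distributions:
D = (1/(alpha-1))*log(p^alpha * q^(1-alpha) + (1-p)^alpha * (1-q)^(1-alpha)).
alpha = 5, p = 0.95, q = 0.9.
p^alpha * q^(1-alpha) = 0.95^5 * 0.9^-4 = 1.179364.
(1-p)^alpha * (1-q)^(1-alpha) = 0.05^5 * 0.1^-4 = 0.003125.
sum = 1.179364 + 0.003125 = 1.182489.
D = (1/4)*log(1.182489) = 0.0419

0.0419


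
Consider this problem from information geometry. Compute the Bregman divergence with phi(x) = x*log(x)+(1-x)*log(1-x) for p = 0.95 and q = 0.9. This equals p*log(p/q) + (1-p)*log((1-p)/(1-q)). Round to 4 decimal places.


Bregman divergence with negative entropy generator:
D = p*log(p/q) + (1-p)*log((1-p)/(1-q)).
p = 0.95, q = 0.9.
p*log(p/q) = 0.95*log(0.95/0.9) = 0.051364.
(1-p)*log((1-p)/(1-q)) = 0.05*log(0.05/0.1) = -0.034657.
D = 0.051364 + -0.034657 = 0.0167

0.0167


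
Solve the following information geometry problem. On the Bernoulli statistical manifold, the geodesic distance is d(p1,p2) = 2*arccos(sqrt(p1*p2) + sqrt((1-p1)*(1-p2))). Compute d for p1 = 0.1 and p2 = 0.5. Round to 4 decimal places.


Geodesic distance on Bernoulli manifold:
d(p1,p2) = 2*arccos(sqrt(p1*p2) + sqrt((1-p1)*(1-p2))).
sqrt(p1*p2) = sqrt(0.1*0.5) = 0.223607.
sqrt((1-p1)*(1-p2)) = sqrt(0.9*0.5) = 0.67082.
arg = 0.223607 + 0.67082 = 0.894427.
d = 2*arccos(0.894427) = 0.9273

0.9273


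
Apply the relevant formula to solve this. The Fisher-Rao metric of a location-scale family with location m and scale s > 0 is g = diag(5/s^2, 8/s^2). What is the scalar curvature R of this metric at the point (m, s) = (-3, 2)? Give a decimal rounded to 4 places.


The metric has the form g = (A dm^2 + B ds^2)/s^2 with A = 5, B = 8.
Substitute u = sqrt(A/B)*m: g = B*(du^2 + ds^2)/s^2, i.e. B times the
Poincare upper half-plane metric, which has constant Gaussian curvature -1.
Scaling a 2D metric by a constant c divides the Gaussian curvature by c,
so K = -1/B = -1/(8) = -0.1250 everywhere (the point (m, s) = (-3, 2) is irrelevant:
the curvature is constant).
Scalar curvature in dimension 2: R = 2K = -2/(8) = -0.2500.

-0.2500


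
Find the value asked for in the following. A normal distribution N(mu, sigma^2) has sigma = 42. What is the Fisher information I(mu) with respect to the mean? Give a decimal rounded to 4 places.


The Fisher information for the mean of a normal distribution is I(mu) = 1/sigma^2.
sigma = 42, so sigma^2 = 1764.
I(mu) = 1/1764 = 0.0006

0.0006


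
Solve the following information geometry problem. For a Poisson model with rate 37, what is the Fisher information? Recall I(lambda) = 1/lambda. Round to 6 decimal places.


Fisher information for Poisson: I(lambda) = 1/lambda.
lambda = 37.
I(lambda) = 1/37 = 0.027027

0.027027


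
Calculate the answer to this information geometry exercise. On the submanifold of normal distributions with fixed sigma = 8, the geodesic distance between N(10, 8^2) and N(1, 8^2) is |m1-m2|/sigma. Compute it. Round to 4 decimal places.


On the fixed-variance normal subfamily, geodesic distance = |m1-m2|/sigma.
|10 - 1| = 9.
sigma = 8.
d = 9/8 = 1.1250

1.1250


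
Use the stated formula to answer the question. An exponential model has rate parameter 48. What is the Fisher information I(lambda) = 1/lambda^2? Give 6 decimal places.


Fisher information for exponential: I(lambda) = 1/lambda^2.
lambda = 48, lambda^2 = 2304.
I = 1/2304 = 0.000434

0.000434


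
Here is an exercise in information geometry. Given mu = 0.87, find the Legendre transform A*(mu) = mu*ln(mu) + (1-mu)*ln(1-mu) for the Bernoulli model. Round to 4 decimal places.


Legendre transform for Bernoulli:
A*(mu) = mu*log(mu) + (1-mu)*log(1-mu).
mu = 0.87, 1-mu = 0.13.
mu*log(mu) = 0.87*log(0.87) = -0.121158.
(1-mu)*log(1-mu) = 0.13*log(0.13) = -0.265229.
A* = -0.121158 + -0.265229 = -0.3864

-0.3864


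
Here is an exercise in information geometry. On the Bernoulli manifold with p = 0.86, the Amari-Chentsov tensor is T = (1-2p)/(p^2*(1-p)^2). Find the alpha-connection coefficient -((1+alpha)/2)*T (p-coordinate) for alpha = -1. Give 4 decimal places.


Skewness (Amari-Chentsov) tensor: T = (1-2p)/(p^2*(1-p)^2).
p = 0.86, 1-2p = -0.72, p^2 = 0.7396, (1-p)^2 = 0.0196.
T = -0.72/(0.7396 * 0.0196) = -49.668326.
In the p-coordinate, Gamma^(alpha) = Gamma^(0) - (alpha/2)*T with Gamma^(0) = (1/2)*g'(p) = -T/2,
so Gamma^(alpha) = -((1+alpha)/2)*T.
alpha = -1, -(1+alpha)/2 = 0.0.
Gamma = 0.0 * -49.668326 = 0.0000

0.0000


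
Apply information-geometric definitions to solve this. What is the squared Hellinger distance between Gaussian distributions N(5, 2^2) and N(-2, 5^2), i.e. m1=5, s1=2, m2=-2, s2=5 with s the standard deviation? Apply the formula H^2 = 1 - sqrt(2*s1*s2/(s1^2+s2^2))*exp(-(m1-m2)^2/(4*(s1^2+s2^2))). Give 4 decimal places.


Squared Hellinger distance for Gaussians:
H^2 = 1 - sqrt(2*s1*s2/(s1^2+s2^2)) * exp(-(m1-m2)^2/(4*(s1^2+s2^2))).
s1^2 = 4, s2^2 = 25, s1^2+s2^2 = 29.
sqrt(2*2*5/(29)) = 0.830455.
(m1-m2)^2 = (7)^2 = 49.
exp(-49/(4*29)) = exp(-0.422414) = 0.655463.
H^2 = 1 - 0.830455*0.655463 = 0.4557

0.4557


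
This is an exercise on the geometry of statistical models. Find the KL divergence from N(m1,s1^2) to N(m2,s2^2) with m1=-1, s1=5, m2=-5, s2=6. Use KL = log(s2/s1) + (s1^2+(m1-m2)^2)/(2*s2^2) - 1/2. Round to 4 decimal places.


KL divergence between normal distributions:
KL = log(s2/s1) + (s1^2 + (m1-m2)^2)/(2*s2^2) - 1/2.
log(6/5) = 0.182322.
(5^2 + (-1--5)^2)/(2*6^2) = (25 + 16)/72 = 0.569444.
KL = 0.182322 + 0.569444 - 0.5 = 0.2518

0.2518


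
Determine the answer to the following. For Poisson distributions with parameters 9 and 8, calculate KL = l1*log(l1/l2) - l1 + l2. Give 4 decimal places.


KL divergence for Poisson:
KL = l1*log(l1/l2) - l1 + l2.
l1 = 9, l2 = 8.
log(9/8) = 0.117783.
l1*log(l1/l2) = 9 * 0.117783 = 1.060047.
KL = 1.060047 - 9 + 8 = 0.0600

0.0600


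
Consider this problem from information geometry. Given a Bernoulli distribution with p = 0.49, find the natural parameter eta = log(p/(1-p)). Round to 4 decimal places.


Natural parameter for Bernoulli: eta = log(p/(1-p)).
p = 0.49, 1-p = 0.51.
p/(1-p) = 0.960784.
eta = log(0.960784) = -0.0400

-0.0400


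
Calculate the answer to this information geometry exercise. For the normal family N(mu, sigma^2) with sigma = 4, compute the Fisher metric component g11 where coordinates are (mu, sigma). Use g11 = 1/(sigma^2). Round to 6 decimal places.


For the 2-parameter normal family, the Fisher metric has:
  g11 = 1/sigma^2, g22 = 2/sigma^2.
sigma = 4, sigma^2 = 16.
g11 = 0.062500

0.062500


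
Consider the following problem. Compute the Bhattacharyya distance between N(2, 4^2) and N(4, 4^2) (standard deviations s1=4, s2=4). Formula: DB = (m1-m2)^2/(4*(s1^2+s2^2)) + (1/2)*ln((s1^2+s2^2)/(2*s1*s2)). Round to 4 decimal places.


Bhattacharyya distance between two Gaussians:
DB = (m1-m2)^2/(4*(s1^2+s2^2)) + (1/2)*ln((s1^2+s2^2)/(2*s1*s2)).
(m1-m2)^2 = (-2)^2 = 4.
s1^2+s2^2 = 16 + 16 = 32.
term1 = 4/128 = 0.03125.
term2 = 0.5*ln(32/32.0) = 0.0.
DB = 0.03125 + 0.0 = 0.0313

0.0313


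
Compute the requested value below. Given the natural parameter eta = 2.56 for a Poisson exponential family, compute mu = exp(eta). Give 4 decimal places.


Expectation parameter for Poisson exponential family:
mu = exp(eta).
eta = 2.56.
mu = exp(2.56) = 12.9358

12.9358


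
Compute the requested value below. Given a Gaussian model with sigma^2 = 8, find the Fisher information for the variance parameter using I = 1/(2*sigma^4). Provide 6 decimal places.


Fisher information for variance: I(sigma^2) = 1/(2*sigma^4).
sigma^2 = 8, so sigma^4 = 64.
I = 1/(2*64) = 1/128 = 0.007813

0.007813


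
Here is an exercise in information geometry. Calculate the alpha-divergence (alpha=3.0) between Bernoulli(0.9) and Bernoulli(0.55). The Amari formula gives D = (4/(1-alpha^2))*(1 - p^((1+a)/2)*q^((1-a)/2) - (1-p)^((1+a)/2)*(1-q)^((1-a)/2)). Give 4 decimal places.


Amari alpha-divergence:
D = (4/(1-alpha^2))*(1 - p^((1+a)/2)*q^((1-a)/2) - (1-p)^((1+a)/2)*(1-q)^((1-a)/2)).
alpha = 3.0, p = 0.9, q = 0.55.
e1 = (1+alpha)/2 = 2.0, e2 = (1-alpha)/2 = -1.0.
t1 = p^e1 * q^e2 = 0.9^2.0 * 0.55^-1.0 = 1.472727.
t2 = (1-p)^e1 * (1-q)^e2 = 0.1^2.0 * 0.45^-1.0 = 0.022222.
4/(1-alpha^2) = -0.5.
D = -0.5*(1 - 1.472727 - 0.022222) = 0.2475

0.2475


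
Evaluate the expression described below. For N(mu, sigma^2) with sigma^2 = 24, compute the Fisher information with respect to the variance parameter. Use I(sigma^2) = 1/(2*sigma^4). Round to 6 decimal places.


Fisher information for variance: I(sigma^2) = 1/(2*sigma^4).
sigma^2 = 24, so sigma^4 = 576.
I = 1/(2*576) = 1/1152 = 0.000868

0.000868


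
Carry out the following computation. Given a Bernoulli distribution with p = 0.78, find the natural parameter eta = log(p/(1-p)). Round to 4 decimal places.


Natural parameter for Bernoulli: eta = log(p/(1-p)).
p = 0.78, 1-p = 0.22.
p/(1-p) = 3.545455.
eta = log(3.545455) = 1.2657

1.2657


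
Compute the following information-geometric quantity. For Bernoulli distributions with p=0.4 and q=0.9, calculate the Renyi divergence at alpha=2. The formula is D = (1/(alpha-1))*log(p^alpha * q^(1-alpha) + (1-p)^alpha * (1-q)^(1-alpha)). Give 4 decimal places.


Renyi divergence of order alpha between Bernoulli distributions:
D = (1/(alpha-1))*log(p^alpha * q^(1-alpha) + (1-p)^alpha * (1-q)^(1-alpha)).
alpha = 2, p = 0.4, q = 0.9.
p^alpha * q^(1-alpha) = 0.4^2 * 0.9^-1 = 0.177778.
(1-p)^alpha * (1-q)^(1-alpha) = 0.6^2 * 0.1^-1 = 3.6.
sum = 0.177778 + 3.6 = 3.777778.
D = (1/1)*log(3.777778) = 1.3291

1.3291


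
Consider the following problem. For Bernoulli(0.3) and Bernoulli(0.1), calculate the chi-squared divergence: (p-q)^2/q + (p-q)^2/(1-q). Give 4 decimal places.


Chi-squared divergence between Bernoulli distributions:
chi^2 = (p-q)^2/q + (p-q)^2/(1-q).
p = 0.3, q = 0.1, p-q = 0.2.
(p-q)^2 = 0.04.
term1 = 0.04/0.1 = 0.4.
term2 = 0.04/0.9 = 0.044444.
chi^2 = 0.4 + 0.044444 = 0.4444

0.4444


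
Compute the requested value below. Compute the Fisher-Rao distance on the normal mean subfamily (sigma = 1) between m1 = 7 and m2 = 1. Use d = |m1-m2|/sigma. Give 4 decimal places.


On the fixed-variance normal subfamily, geodesic distance = |m1-m2|/sigma.
|7 - 1| = 6.
sigma = 1.
d = 6/1 = 6.0000

6.0000


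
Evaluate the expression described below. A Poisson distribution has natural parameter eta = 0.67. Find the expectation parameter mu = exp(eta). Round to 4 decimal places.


Expectation parameter for Poisson exponential family:
mu = exp(eta).
eta = 0.67.
mu = exp(0.67) = 1.9542

1.9542


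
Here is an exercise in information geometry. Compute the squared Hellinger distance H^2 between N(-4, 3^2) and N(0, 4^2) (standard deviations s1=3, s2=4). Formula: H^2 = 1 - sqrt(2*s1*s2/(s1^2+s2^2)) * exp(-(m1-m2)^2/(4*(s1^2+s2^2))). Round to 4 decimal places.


Squared Hellinger distance for Gaussians:
H^2 = 1 - sqrt(2*s1*s2/(s1^2+s2^2)) * exp(-(m1-m2)^2/(4*(s1^2+s2^2))).
s1^2 = 9, s2^2 = 16, s1^2+s2^2 = 25.
sqrt(2*3*4/(25)) = 0.979796.
(m1-m2)^2 = (-4)^2 = 16.
exp(-16/(4*25)) = exp(-0.16) = 0.852144.
H^2 = 1 - 0.979796*0.852144 = 0.1651

0.1651


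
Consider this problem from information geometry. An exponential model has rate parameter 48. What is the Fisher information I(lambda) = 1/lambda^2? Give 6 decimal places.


Fisher information for exponential: I(lambda) = 1/lambda^2.
lambda = 48, lambda^2 = 2304.
I = 1/2304 = 0.000434

0.000434


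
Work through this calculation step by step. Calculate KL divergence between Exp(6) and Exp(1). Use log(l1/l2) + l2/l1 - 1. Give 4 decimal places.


KL divergence for exponential family:
KL = log(l1/l2) + l2/l1 - 1.
log(6/1) = 1.791759.
1/6 = 0.166667.
KL = 1.791759 + 0.166667 - 1 = 0.9584

0.9584


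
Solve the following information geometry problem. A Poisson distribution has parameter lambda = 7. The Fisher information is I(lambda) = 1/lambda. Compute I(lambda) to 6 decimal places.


Fisher information for Poisson: I(lambda) = 1/lambda.
lambda = 7.
I(lambda) = 1/7 = 0.142857

0.142857


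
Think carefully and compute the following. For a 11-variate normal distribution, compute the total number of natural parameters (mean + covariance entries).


Exponential family dimension calculation:
For 11-dim MVN: mean has 11 params, covariance has 11*12/2 = 66 unique entries.
Total dim = 11 + 66 = 77.

77


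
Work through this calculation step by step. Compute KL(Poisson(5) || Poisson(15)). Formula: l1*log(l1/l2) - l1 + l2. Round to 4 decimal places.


KL divergence for Poisson:
KL = l1*log(l1/l2) - l1 + l2.
l1 = 5, l2 = 15.
log(5/15) = -1.098612.
l1*log(l1/l2) = 5 * -1.098612 = -5.493061.
KL = -5.493061 - 5 + 15 = 4.5069

4.5069


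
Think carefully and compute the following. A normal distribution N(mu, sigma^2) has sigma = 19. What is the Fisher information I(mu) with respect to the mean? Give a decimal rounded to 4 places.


The Fisher information for the mean of a normal distribution is I(mu) = 1/sigma^2.
sigma = 19, so sigma^2 = 361.
I(mu) = 1/361 = 0.0028

0.0028


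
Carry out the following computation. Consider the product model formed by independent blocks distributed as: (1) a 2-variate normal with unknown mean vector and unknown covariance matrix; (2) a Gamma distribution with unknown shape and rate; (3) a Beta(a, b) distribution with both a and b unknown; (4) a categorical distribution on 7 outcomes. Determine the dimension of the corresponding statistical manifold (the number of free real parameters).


The dimension of a statistical manifold equals the number of free
(independent) real parameters of the model. For a product of independent
blocks the parameter counts add.
- 2-variate normal: 2 (mean) + 2*3/2 = 3 (symmetric covariance) = 5.
- Gamma (shape, rate): 2.
- Beta (a, b): 2.
- categorical on 7 outcomes (probabilities sum to 1): 7-1 = 6.
Total = 5 + 2 + 2 + 6 = 15.
Dimension = 15

15


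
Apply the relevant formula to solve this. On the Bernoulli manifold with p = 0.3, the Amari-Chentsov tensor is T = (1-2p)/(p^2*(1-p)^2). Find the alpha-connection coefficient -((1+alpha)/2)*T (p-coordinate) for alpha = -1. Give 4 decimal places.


Skewness (Amari-Chentsov) tensor: T = (1-2p)/(p^2*(1-p)^2).
p = 0.3, 1-2p = 0.4, p^2 = 0.09, (1-p)^2 = 0.49.
T = 0.4/(0.09 * 0.49) = 9.070295.
In the p-coordinate, Gamma^(alpha) = Gamma^(0) - (alpha/2)*T with Gamma^(0) = (1/2)*g'(p) = -T/2,
so Gamma^(alpha) = -((1+alpha)/2)*T.
alpha = -1, -(1+alpha)/2 = 0.0.
Gamma = 0.0 * 9.070295 = 0.0000

0.0000


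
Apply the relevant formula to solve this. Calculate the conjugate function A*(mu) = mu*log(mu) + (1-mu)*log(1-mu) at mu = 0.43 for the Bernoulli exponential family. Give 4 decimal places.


Legendre transform for Bernoulli:
A*(mu) = mu*log(mu) + (1-mu)*log(1-mu).
mu = 0.43, 1-mu = 0.57.
mu*log(mu) = 0.43*log(0.43) = -0.362907.
(1-mu)*log(1-mu) = 0.57*log(0.57) = -0.320408.
A* = -0.362907 + -0.320408 = -0.6833

-0.6833


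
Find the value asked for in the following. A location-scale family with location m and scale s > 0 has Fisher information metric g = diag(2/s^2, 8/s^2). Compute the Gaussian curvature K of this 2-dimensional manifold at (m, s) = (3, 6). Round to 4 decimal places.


The metric has the form g = (A dm^2 + B ds^2)/s^2 with A = 2, B = 8.
Substitute u = sqrt(A/B)*m: g = B*(du^2 + ds^2)/s^2, i.e. B times the
Poincare upper half-plane metric, which has constant Gaussian curvature -1.
Scaling a 2D metric by a constant c divides the Gaussian curvature by c,
so K = -1/B = -1/(8) = -0.1250 everywhere (the point (m, s) = (3, 6) is irrelevant:
the curvature is constant).
The requested Gaussian curvature is K = -0.1250.

-0.1250


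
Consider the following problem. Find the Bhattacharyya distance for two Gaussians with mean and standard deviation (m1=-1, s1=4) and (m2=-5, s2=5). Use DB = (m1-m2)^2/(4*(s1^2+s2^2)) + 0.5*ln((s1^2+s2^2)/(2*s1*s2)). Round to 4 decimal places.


Bhattacharyya distance between two Gaussians:
DB = (m1-m2)^2/(4*(s1^2+s2^2)) + (1/2)*ln((s1^2+s2^2)/(2*s1*s2)).
(m1-m2)^2 = (4)^2 = 16.
s1^2+s2^2 = 16 + 25 = 41.
term1 = 16/164 = 0.097561.
term2 = 0.5*ln(41/40.0) = 0.012346.
DB = 0.097561 + 0.012346 = 0.1099

0.1099


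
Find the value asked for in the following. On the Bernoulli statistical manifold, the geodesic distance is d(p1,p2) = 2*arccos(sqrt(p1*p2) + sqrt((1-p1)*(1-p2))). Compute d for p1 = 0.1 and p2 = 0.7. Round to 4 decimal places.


Geodesic distance on Bernoulli manifold:
d(p1,p2) = 2*arccos(sqrt(p1*p2) + sqrt((1-p1)*(1-p2))).
sqrt(p1*p2) = sqrt(0.1*0.7) = 0.264575.
sqrt((1-p1)*(1-p2)) = sqrt(0.9*0.3) = 0.519615.
arg = 0.264575 + 0.519615 = 0.78419.
d = 2*arccos(0.78419) = 1.3388

1.3388


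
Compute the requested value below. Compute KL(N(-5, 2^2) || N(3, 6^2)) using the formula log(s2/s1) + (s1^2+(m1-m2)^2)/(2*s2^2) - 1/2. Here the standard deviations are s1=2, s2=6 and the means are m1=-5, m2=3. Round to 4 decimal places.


KL divergence between normal distributions:
KL = log(s2/s1) + (s1^2 + (m1-m2)^2)/(2*s2^2) - 1/2.
log(6/2) = 1.098612.
(2^2 + (-5-3)^2)/(2*6^2) = (4 + 64)/72 = 0.944444.
KL = 1.098612 + 0.944444 - 0.5 = 1.5431

1.5431


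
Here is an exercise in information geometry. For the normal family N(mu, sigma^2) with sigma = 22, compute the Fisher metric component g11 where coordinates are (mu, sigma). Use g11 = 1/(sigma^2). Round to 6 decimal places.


For the 2-parameter normal family, the Fisher metric has:
  g11 = 1/sigma^2, g22 = 2/sigma^2.
sigma = 22, sigma^2 = 484.
g11 = 0.002066

0.002066


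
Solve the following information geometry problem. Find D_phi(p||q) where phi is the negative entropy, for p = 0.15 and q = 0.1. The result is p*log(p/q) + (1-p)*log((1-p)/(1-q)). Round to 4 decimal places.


Bregman divergence with negative entropy generator:
D = p*log(p/q) + (1-p)*log((1-p)/(1-q)).
p = 0.15, q = 0.1.
p*log(p/q) = 0.15*log(0.15/0.1) = 0.06082.
(1-p)*log((1-p)/(1-q)) = 0.85*log(0.85/0.9) = -0.048585.
D = 0.06082 + -0.048585 = 0.0122

0.0122


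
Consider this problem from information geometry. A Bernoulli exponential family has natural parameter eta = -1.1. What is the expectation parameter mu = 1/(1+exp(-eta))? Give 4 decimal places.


Dual coordinate (expectation parameter) for Bernoulli:
mu = 1/(1+exp(-eta)).
eta = -1.1.
exp(-eta) = exp(1.1) = 3.004166.
mu = 1/(1+3.004166) = 0.2497

0.2497


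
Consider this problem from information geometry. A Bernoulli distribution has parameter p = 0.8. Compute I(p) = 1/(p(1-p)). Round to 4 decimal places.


For Bernoulli(p), Fisher information is I(p) = 1/(p*(1-p)).
p = 0.8, 1-p = 0.2.
p*(1-p) = 0.16.
I(p) = 1/0.16 = 6.2500

6.2500


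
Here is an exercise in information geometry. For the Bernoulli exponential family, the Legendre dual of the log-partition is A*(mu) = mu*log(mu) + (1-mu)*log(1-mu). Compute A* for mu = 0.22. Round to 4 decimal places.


Legendre transform for Bernoulli:
A*(mu) = mu*log(mu) + (1-mu)*log(1-mu).
mu = 0.22, 1-mu = 0.78.
mu*log(mu) = 0.22*log(0.22) = -0.333108.
(1-mu)*log(1-mu) = 0.78*log(0.78) = -0.1938.
A* = -0.333108 + -0.1938 = -0.5269

-0.5269


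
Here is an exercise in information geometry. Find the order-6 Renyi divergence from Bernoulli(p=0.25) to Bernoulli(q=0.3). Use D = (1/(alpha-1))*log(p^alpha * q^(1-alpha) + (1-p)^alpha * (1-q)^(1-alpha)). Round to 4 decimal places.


Renyi divergence of order alpha between Bernoulli distributions:
D = (1/(alpha-1))*log(p^alpha * q^(1-alpha) + (1-p)^alpha * (1-q)^(1-alpha)).
alpha = 6, p = 0.25, q = 0.3.
p^alpha * q^(1-alpha) = 0.25^6 * 0.3^-5 = 0.100469.
(1-p)^alpha * (1-q)^(1-alpha) = 0.75^6 * 0.7^-5 = 1.058955.
sum = 0.100469 + 1.058955 = 1.159424.
D = (1/5)*log(1.159424) = 0.0296

0.0296


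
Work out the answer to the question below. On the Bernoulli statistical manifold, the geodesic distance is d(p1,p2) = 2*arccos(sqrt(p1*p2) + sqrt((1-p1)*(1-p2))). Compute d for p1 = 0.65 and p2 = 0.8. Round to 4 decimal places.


Geodesic distance on Bernoulli manifold:
d(p1,p2) = 2*arccos(sqrt(p1*p2) + sqrt((1-p1)*(1-p2))).
sqrt(p1*p2) = sqrt(0.65*0.8) = 0.72111.
sqrt((1-p1)*(1-p2)) = sqrt(0.35*0.2) = 0.264575.
arg = 0.72111 + 0.264575 = 0.985685.
d = 2*arccos(0.985685) = 0.3388

0.3388


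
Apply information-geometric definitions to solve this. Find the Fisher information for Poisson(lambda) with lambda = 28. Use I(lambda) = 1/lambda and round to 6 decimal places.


Fisher information for Poisson: I(lambda) = 1/lambda.
lambda = 28.
I(lambda) = 1/28 = 0.035714

0.035714
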